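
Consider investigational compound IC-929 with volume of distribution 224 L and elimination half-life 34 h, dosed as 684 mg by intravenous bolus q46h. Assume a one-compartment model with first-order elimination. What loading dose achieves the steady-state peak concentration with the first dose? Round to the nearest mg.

f = (1/2)^(46/34) ≈ 0.391493; accumulation ratio R = 1/(1−f) ≈ 1.64337.
Loading dose to hit Cmax,ss on first dose: D_load = D_maint·R ≈ 684 × 1.64337 ≈ 1124.07 mg.

1124 mg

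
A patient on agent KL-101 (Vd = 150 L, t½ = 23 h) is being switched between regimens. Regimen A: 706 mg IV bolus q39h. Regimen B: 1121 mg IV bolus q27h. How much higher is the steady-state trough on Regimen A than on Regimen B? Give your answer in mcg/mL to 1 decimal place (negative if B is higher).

-3.8 mcg/mL

Regimen A: f = (1/2)^(39/23) ≈ 0.3087; Cmin,ss = (706/150)·f/(1−f) ≈ 2.102 mcg/mL.
Regimen B: f = (1/2)^(27/23) ≈ 0.4432; Cmin,ss = (1121/150)·f/(1−f) ≈ 5.949 mcg/mL.
Difference ≈ 2.102 − 5.949 ≈ -3.847 mcg/mL.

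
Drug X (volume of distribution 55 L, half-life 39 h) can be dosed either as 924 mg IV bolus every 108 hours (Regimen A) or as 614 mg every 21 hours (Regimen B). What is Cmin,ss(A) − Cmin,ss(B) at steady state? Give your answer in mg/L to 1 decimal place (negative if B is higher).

-21.8 mg/L

Regimen A: f = (1/2)^(108/39) ≈ 0.1467; Cmin,ss = (924/55)·f/(1−f) ≈ 2.888 mg/L.
Regimen B: f = (1/2)^(21/39) ≈ 0.6885; Cmin,ss = (614/55)·f/(1−f) ≈ 24.675 mg/L.
Difference ≈ 2.888 − 24.675 ≈ -21.787 mg/L.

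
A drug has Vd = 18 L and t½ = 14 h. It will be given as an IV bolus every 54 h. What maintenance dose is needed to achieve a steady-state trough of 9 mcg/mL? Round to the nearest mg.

τ/t½ = 54/14 ≈ 3.8571, so f = (1/2)^(54/14) ≈ 0.069006.
Cmin,ss = (D/Vd)·f/(1−f), so D = Cmin,ss·Vd·(1−f)/f.
D = 9 × 18 × (1−f)/f ≈ 9 × 18 × 13.49149 ≈ 2185.62 mg.

2186 mg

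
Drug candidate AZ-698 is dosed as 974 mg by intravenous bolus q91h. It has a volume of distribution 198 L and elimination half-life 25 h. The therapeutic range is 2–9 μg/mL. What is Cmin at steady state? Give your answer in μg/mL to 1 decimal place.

0.4 μg/mL

τ/t½ = 91/25 ≈ 3.64, so fraction remaining f = (1/2)^(91/25) ≈ 0.0802.
Single-dose peak C₀ = D/Vd = 974/198 ≈ 4.919 μg/mL.
Steady-state trough Cmin,ss = C₀·f/(1−f) ≈ 4.919 × 0.0802/0.9198 ≈ 0.429 μg/mL.
Trough 0.4 μg/mL vs MEC 2 μg/mL: subtherapeutic.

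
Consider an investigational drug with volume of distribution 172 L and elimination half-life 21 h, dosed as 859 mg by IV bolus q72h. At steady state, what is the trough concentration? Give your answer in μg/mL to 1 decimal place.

0.5 μg/mL

k = ln2/t½ = ln2/21 ≈ 0.033007 h⁻¹; fraction remaining f = e^(−kτ) = e^(−0.033007×72) ≈ 0.0929.
Accumulation ratio R = 1/(1 − f) ≈ 1/0.9071 ≈ 1.1024.
Each bolus raises the concentration by D/Vd = 859/172 ≈ 4.994 μg/mL.
Cmax,ss = C₀/(1 − f) ≈ 4.994/0.9071 ≈ 5.505 μg/mL.
Steady-state trough Cmin,ss = Cmax,ss·f ≈ 5.505 × 0.0929 ≈ 0.511 μg/mL.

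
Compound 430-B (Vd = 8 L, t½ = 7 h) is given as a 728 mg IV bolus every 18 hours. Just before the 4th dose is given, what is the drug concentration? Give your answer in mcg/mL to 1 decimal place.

f = (1/2)^(τ/t½) = (1/2)^(18/7) ≈ 0.1682.
C₀ = D/Vd = 728/8 ≈ 91.000 mcg/mL.
Before the 4th dose, 3 doses have been given. Superposition: Cmin = C₀·(f + f² + … + f^3).
≈ 91.000 × (0.1682 + 0.0283 + 0.0048) ≈ 91.000 × 0.2013 ≈ 18.318 mcg/mL.

18.3 mcg/mL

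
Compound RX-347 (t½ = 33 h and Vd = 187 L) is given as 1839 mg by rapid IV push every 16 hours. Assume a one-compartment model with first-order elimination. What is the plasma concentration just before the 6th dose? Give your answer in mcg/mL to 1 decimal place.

20.0 mcg/mL

f = (1/2)^(τ/t½) = (1/2)^(16/33) ≈ 0.7146.
C₀ = D/Vd = 1839/187 ≈ 9.834 mcg/mL.
Before the 6th dose, 5 doses have been given. Superposition: Cmin = C₀·(f + f² + … + f^5).
≈ 9.834 × (0.7146 + 0.5107 + 0.3649 + 0.2608 + 0.1863) ≈ 9.834 × 2.0373 ≈ 20.035 mcg/mL.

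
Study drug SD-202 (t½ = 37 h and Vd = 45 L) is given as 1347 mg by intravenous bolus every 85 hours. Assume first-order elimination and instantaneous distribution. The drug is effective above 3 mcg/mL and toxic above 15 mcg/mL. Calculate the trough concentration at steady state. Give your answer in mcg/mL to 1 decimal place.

7.6 mcg/mL

Over one 85-h interval, 85/37 ≈ 2.2973 half-lives elapse, leaving f ≈ 0.2034 of each dose.
At steady state, accumulation factor R = 1/(1 − e^(−kτ)) ≈ 1.2553.
Single-dose peak C₀ = D/Vd = 1347/45 ≈ 29.933 mcg/mL.
Cmax,ss = C₀/(1 − f) ≈ 29.933/0.7966 ≈ 37.576 mcg/mL.
Steady-state trough Cmin,ss = Cmax,ss·f ≈ 37.576 × 0.2034 ≈ 7.643 mcg/mL.
Trough 7.6 mcg/mL vs MEC 3 mcg/mL: adequate.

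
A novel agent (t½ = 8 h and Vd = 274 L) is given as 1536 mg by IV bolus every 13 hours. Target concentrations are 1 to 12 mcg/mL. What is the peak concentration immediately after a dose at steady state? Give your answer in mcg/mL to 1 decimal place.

τ/t½ = 13/8 ≈ 1.625, so fraction remaining f = (1/2)^(13/8) ≈ 0.3242.
At steady state, accumulation factor R = 1/(1 − e^(−kτ)) ≈ 1.4797.
Each bolus raises the concentration by D/Vd = 1536/274 ≈ 5.606 mcg/mL.
Steady-state peak Cmax,ss = C₀·R ≈ 5.606 × 1.4797 ≈ 8.295 mcg/mL.
Peak 8.3 mcg/mL vs MTC 12 mcg/mL: below toxic threshold.

8.3 mcg/mL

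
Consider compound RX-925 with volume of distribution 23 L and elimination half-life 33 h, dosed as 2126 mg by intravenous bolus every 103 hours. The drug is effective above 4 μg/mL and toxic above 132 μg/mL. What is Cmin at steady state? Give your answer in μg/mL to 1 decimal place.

k = ln2/t½ = ln2/33 ≈ 0.021004 h⁻¹; fraction remaining f = e^(−kτ) = e^(−0.021004×103) ≈ 0.1149.
Each bolus raises the concentration by D/Vd = 2126/23 ≈ 92.435 μg/mL.
Steady-state trough Cmin,ss = C₀·f/(1−f) ≈ 92.435 × 0.1149/0.8851 ≈ 12.000 μg/mL.
Trough 12.0 μg/mL vs MEC 4 μg/mL: adequate.

12.0 μg/mL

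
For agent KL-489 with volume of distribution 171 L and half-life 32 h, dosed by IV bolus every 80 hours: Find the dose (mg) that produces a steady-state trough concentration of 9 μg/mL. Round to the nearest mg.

τ/t½ = 80/32 ≈ 2.5, so f = (1/2)^(80/32) ≈ 0.176777.
Cmin,ss = (D/Vd)·f/(1−f), so D = Cmin,ss·Vd·(1−f)/f.
D = 9 × 171 × (1−f)/f ≈ 9 × 171 × 4.65684 ≈ 7166.88 mg.

7167 mg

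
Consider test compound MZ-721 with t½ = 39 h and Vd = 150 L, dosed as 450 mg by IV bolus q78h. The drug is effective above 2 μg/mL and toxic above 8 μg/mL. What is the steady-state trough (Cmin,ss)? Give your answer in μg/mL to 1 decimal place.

1.0 μg/mL

τ = 78 h = 2 half-lives, so f = (1/2)^2 = 0.25.
Accumulation ratio R = 1/(1 − f) = 1/0.75 = 4/3.
Single-dose peak C₀ = D/Vd = 450/150 = 3 μg/mL.
Steady-state peak Cmax,ss = C₀·R = 3 × 4/3 ≈ 4.000 μg/mL.
Steady-state trough Cmin,ss = Cmax,ss·f ≈ 4.000 × 0.25 ≈ 1.000 μg/mL.
Trough 1.0 μg/mL vs MEC 2 μg/mL: subtherapeutic.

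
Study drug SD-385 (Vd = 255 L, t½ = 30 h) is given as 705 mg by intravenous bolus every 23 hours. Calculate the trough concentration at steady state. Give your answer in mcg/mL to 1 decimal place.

τ/t½ = 23/30 ≈ 0.76667, so fraction remaining f = (1/2)^(23/30) ≈ 0.5878.
At steady state, accumulation factor R = 1/(1 − e^(−kτ)) ≈ 2.4260.
Single-dose peak C₀ = D/Vd = 705/255 ≈ 2.765 mcg/mL.
Cmax,ss = C₀/(1 − f) ≈ 2.765/0.4122 ≈ 6.708 mcg/mL.
One interval later, Cmin,ss = Cmax,ss·e^(−kτ) ≈ 6.708 × 0.5878 ≈ 3.943 mcg/mL.

3.9 mcg/mL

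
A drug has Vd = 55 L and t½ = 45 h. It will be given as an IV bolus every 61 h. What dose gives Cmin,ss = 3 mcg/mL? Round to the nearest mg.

τ/t½ = 61/45 ≈ 1.3556, so f = (1/2)^(61/45) ≈ 0.390784.
Cmin,ss = (D/Vd)·f/(1−f), so D = Cmin,ss·Vd·(1−f)/f.
D = 3 × 55 × (1−f)/f ≈ 3 × 55 × 1.55896 ≈ 257.23 mg.

257 mg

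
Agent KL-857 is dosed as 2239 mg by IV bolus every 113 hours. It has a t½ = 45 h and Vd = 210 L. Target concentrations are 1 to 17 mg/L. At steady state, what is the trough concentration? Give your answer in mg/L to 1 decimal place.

Over one 113-h interval, 113/45 ≈ 2.5111 half-lives elapse, leaving f ≈ 0.1754 of each dose.
Single-dose peak C₀ = D/Vd = 2239/210 ≈ 10.662 mg/L.
Steady-state trough Cmin,ss = C₀·f/(1−f) ≈ 10.662 × 0.1754/0.8246 ≈ 2.268 mg/L.
Trough 2.3 mg/L vs MEC 1 mg/L: adequate.

2.3 mg/L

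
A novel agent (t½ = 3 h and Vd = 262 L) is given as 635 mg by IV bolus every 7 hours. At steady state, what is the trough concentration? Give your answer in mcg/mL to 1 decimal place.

0.6 mcg/mL

τ/t½ = 7/3 ≈ 2.3333, so fraction remaining f = (1/2)^(7/3) ≈ 0.1984.
Single-dose peak C₀ = D/Vd = 635/262 ≈ 2.424 mcg/mL.
Steady-state trough Cmin,ss = C₀·f/(1−f) ≈ 2.424 × 0.1984/0.8016 ≈ 0.600 mcg/mL.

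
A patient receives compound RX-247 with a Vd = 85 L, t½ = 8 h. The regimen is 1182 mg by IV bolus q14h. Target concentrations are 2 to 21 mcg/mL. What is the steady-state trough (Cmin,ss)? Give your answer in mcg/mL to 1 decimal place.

5.9 mcg/mL

k = ln2/t½ = ln2/8 ≈ 0.086643 h⁻¹; fraction remaining f = e^(−kτ) = e^(−0.086643×14) ≈ 0.2973.
At steady state, accumulation factor R = 1/(1 − e^(−kτ)) ≈ 1.4231.
Single-dose peak C₀ = D/Vd = 1182/85 ≈ 13.906 mcg/mL.
Cmax,ss = C₀/(1 − f) ≈ 13.906/0.7027 ≈ 19.789 mcg/mL.
One interval later, Cmin,ss = Cmax,ss·e^(−kτ) ≈ 19.789 × 0.2973 ≈ 5.883 mcg/mL.
Trough 5.9 mcg/mL vs MEC 2 mcg/mL: adequate.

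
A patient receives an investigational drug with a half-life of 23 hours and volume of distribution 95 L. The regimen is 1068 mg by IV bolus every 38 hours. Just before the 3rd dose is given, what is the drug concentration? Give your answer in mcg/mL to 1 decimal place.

4.7 mcg/mL

f = (1/2)^(τ/t½) = (1/2)^(38/23) ≈ 0.3182.
C₀ = D/Vd = 1068/95 ≈ 11.242 mcg/mL.
Before the 3rd dose, 2 doses have been given. Superposition: Cmin = C₀·(f + f²).
≈ 11.242 × (0.3182 + 0.1013) ≈ 11.242 × 0.4195 ≈ 4.716 mcg/mL.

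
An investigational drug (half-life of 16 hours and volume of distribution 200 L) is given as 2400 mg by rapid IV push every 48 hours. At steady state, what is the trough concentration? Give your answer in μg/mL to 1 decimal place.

1.7 μg/mL

τ = 48 h = 3 half-lives, so f = (1/2)^3 = 0.125.
Accumulation ratio R = 1/(1 − f) = 1/0.875 = 8/7.
Single-dose peak C₀ = D/Vd = 2400/200 = 12 μg/mL.
Steady-state peak Cmax,ss = C₀·R = 12 × 8/7 ≈ 13.714 μg/mL.
Steady-state trough Cmin,ss = Cmax,ss·f ≈ 13.714 × 0.125 ≈ 1.714 μg/mL.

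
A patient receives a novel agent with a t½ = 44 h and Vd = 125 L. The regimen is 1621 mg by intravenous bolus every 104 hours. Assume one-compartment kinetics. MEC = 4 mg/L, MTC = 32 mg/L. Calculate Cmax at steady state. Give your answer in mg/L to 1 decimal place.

τ/t½ = 104/44 ≈ 2.3636, so fraction remaining f = (1/2)^(104/44) ≈ 0.1943.
Accumulation ratio R = 1/(1 − f) ≈ 1/0.8057 ≈ 1.2412.
Single-dose peak C₀ = D/Vd = 1621/125 ≈ 12.968 mg/L.
Steady-state peak Cmax,ss = C₀·R ≈ 12.968 × 1.2412 ≈ 16.096 mg/L.
Peak 16.1 mg/L vs MTC 32 mg/L: below toxic threshold.

16.1 mg/L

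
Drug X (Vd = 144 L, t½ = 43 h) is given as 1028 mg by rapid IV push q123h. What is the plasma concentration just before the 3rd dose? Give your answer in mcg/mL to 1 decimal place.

f = (1/2)^(τ/t½) = (1/2)^(123/43) ≈ 0.1377.
C₀ = D/Vd = 1028/144 ≈ 7.139 mcg/mL.
Before the 3rd dose, 2 doses have been given. Superposition: Cmin = C₀·(f + f²).
≈ 7.139 × (0.1377 + 0.0190) ≈ 7.139 × 0.1567 ≈ 1.119 mcg/mL.

1.1 mcg/mL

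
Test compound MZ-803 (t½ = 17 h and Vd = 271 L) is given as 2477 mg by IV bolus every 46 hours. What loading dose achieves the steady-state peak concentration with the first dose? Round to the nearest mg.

2925 mg

f = (1/2)^(46/17) ≈ 0.153267; accumulation ratio R = 1/(1−f) ≈ 1.18101.
Loading dose to hit Cmax,ss on first dose: D_load = D_maint·R ≈ 2477 × 1.18101 ≈ 2925.36 mg.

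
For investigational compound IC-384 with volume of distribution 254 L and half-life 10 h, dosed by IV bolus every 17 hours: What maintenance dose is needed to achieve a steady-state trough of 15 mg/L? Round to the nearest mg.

τ/t½ = 17/10 ≈ 1.7, so f = (1/2)^(17/10) ≈ 0.307786.
Cmin,ss = (D/Vd)·f/(1−f), so D = Cmin,ss·Vd·(1−f)/f.
D = 15 × 254 × (1−f)/f ≈ 15 × 254 × 2.24901 ≈ 8568.73 mg.

8569 mg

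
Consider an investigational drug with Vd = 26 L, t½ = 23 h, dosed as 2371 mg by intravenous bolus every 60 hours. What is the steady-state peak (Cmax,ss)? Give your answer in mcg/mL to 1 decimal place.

109.1 mcg/mL

τ/t½ = 60/23 ≈ 2.6087, so fraction remaining f = (1/2)^(60/23) ≈ 0.1639.
Accumulation ratio R = 1/(1 − f) ≈ 1/0.8361 ≈ 1.1960.
Single-dose peak C₀ = D/Vd = 2371/26 ≈ 91.192 mcg/mL.
Cmax,ss = C₀/(1 − f) ≈ 91.192/0.8361 ≈ 109.068 mcg/mL.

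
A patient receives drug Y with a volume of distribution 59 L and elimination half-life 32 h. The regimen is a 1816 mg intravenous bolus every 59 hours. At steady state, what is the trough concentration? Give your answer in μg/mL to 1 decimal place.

τ/t½ = 59/32 ≈ 1.8438, so fraction remaining f = (1/2)^(59/32) ≈ 0.2786.
Accumulation ratio R = 1/(1 − f) ≈ 1/0.7214 ≈ 1.3862.
Single-dose peak C₀ = D/Vd = 1816/59 ≈ 30.780 μg/mL.
Cmax,ss = C₀/(1 − f) ≈ 30.780/0.7214 ≈ 42.667 μg/mL.
Steady-state trough Cmin,ss = Cmax,ss·f ≈ 42.667 × 0.2786 ≈ 11.887 μg/mL.

11.9 μg/mL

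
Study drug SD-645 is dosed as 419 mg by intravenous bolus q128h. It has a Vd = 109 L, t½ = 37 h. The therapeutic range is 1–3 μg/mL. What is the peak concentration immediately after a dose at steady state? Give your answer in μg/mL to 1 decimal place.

4.2 μg/mL

Over one 128-h interval, 128/37 ≈ 3.4595 half-lives elapse, leaving f ≈ 0.0909 of each dose.
At steady state, accumulation factor R = 1/(1 − e^(−kτ)) ≈ 1.1000.
Each bolus raises the concentration by D/Vd = 419/109 ≈ 3.844 μg/mL.
Steady-state peak Cmax,ss = C₀·R ≈ 3.844 × 1.1000 ≈ 4.228 μg/mL.
Peak 4.2 μg/mL vs MTC 3 μg/mL: exceeds toxic threshold.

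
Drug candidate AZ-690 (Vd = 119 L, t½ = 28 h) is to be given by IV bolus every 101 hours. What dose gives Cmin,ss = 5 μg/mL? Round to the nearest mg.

6656 mg

τ/t½ = 101/28 ≈ 3.6071, so f = (1/2)^(101/28) ≈ 0.082062.
Cmin,ss = (D/Vd)·f/(1−f), so D = Cmin,ss·Vd·(1−f)/f.
D = 5 × 119 × (1−f)/f ≈ 5 × 119 × 11.18591 ≈ 6655.62 mg.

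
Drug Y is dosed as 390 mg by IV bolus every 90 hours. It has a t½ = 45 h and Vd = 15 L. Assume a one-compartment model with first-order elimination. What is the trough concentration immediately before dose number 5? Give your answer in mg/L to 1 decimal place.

f = (1/2)^(τ/t½) = (1/2)^(90/45) ≈ 0.2500.
C₀ = D/Vd = 390/15 ≈ 26.000 mg/L.
Before the 5th dose, 4 doses have been given. Superposition: Cmin = C₀·(f + f² + … + f^4).
≈ 26.000 × (0.2500 + 0.0625 + 0.0156 + 0.0039) ≈ 26.000 × 0.3320 ≈ 8.632 mg/L.

8.6 mg/L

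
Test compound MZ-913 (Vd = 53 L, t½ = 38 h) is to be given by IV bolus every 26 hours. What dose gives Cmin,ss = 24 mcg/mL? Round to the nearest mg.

τ/t½ = 26/38 ≈ 0.68421, so f = (1/2)^(26/38) ≈ 0.622346.
Cmin,ss = (D/Vd)·f/(1−f), so D = Cmin,ss·Vd·(1−f)/f.
D = 24 × 53 × (1−f)/f ≈ 24 × 53 × 0.60682 ≈ 771.88 mg.

772 mg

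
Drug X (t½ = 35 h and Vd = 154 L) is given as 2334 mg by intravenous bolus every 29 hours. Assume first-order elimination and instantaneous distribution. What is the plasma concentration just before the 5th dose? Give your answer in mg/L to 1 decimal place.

17.6 mg/L

f = (1/2)^(τ/t½) = (1/2)^(29/35) ≈ 0.5631.
C₀ = D/Vd = 2334/154 ≈ 15.156 mg/L.
Before the 5th dose, 4 doses have been given. Superposition: Cmin = C₀·(f + f² + … + f^4).
≈ 15.156 × (0.5631 + 0.3171 + 0.1785 + 0.1005) ≈ 15.156 × 1.1592 ≈ 17.569 mg/L.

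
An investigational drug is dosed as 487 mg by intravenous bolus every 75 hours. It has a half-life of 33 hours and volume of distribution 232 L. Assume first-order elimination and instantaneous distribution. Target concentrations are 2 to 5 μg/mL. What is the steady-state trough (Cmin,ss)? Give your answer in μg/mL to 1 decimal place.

0.5 μg/mL

τ/t½ = 75/33 ≈ 2.2727, so fraction remaining f = (1/2)^(75/33) ≈ 0.2069.
Accumulation ratio R = 1/(1 − f) ≈ 1/0.7931 ≈ 1.2609.
Each bolus raises the concentration by D/Vd = 487/232 ≈ 2.099 μg/mL.
Cmax,ss = C₀/(1 − f) ≈ 2.099/0.7931 ≈ 2.647 μg/mL.
One interval later, Cmin,ss = Cmax,ss·e^(−kτ) ≈ 2.647 × 0.2069 ≈ 0.548 μg/mL.
Trough 0.5 μg/mL vs MEC 2 μg/mL: subtherapeutic.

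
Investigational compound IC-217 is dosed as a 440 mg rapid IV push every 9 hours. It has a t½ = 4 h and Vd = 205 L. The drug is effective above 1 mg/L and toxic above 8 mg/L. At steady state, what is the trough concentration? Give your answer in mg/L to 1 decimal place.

Over one 9-h interval, 9/4 ≈ 2.25 half-lives elapse, leaving f ≈ 0.2102 of each dose.
Accumulation ratio R = 1/(1 − f) ≈ 1/0.7898 ≈ 1.2661.
Each bolus raises the concentration by D/Vd = 440/205 ≈ 2.146 mg/L.
Steady-state peak Cmax,ss = C₀·R ≈ 2.146 × 1.2661 ≈ 2.717 mg/L.
One interval later, Cmin,ss = Cmax,ss·e^(−kτ) ≈ 2.717 × 0.2102 ≈ 0.571 mg/L.
Trough 0.6 mg/L vs MEC 1 mg/L: subtherapeutic.

0.6 mg/L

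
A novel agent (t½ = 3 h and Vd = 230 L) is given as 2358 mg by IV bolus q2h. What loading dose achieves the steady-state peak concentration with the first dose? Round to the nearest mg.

6372 mg

f = (1/2)^(2/3) ≈ 0.629961; accumulation ratio R = 1/(1−f) ≈ 2.70242.
Loading dose to hit Cmax,ss on first dose: D_load = D_maint·R ≈ 2358 × 2.70242 ≈ 6372.31 mg.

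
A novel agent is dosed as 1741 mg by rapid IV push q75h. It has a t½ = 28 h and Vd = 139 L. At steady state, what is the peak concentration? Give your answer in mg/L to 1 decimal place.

14.8 mg/L

τ/t½ = 75/28 ≈ 2.6786, so fraction remaining f = (1/2)^(75/28) ≈ 0.1562.
Accumulation ratio R = 1/(1 − f) ≈ 1/0.8438 ≈ 1.1851.
Single-dose peak C₀ = D/Vd = 1741/139 ≈ 12.525 mg/L.
Steady-state peak Cmax,ss = C₀·R ≈ 12.525 × 1.1851 ≈ 14.843 mg/L.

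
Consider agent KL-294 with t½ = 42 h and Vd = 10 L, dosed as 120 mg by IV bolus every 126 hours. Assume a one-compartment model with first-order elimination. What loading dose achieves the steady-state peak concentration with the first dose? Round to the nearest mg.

f = (1/2)^(126/42) ≈ 0.125000; accumulation ratio R = 1/(1−f) ≈ 1.14286.
Loading dose to hit Cmax,ss on first dose: D_load = D_maint·R ≈ 120 × 1.14286 ≈ 137.14 mg.

137 mg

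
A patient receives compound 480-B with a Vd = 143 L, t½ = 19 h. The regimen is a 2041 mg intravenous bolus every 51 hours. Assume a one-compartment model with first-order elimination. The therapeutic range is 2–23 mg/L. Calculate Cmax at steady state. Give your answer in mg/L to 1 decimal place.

Over one 51-h interval, 51/19 ≈ 2.6842 half-lives elapse, leaving f ≈ 0.1556 of each dose.
At steady state, accumulation factor R = 1/(1 − e^(−kτ)) ≈ 1.1843.
Single-dose peak C₀ = D/Vd = 2041/143 ≈ 14.273 mg/L.
Steady-state peak Cmax,ss = C₀·R ≈ 14.273 × 1.1843 ≈ 16.904 mg/L.
Peak 16.9 mg/L vs MTC 23 mg/L: below toxic threshold.

16.9 mg/L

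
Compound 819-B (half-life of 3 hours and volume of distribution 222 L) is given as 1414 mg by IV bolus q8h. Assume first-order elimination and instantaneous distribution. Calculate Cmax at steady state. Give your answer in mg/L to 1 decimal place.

7.6 mg/L

τ/t½ = 8/3 ≈ 2.6667, so fraction remaining f = (1/2)^(8/3) ≈ 0.1575.
At steady state, accumulation factor R = 1/(1 − e^(−kτ)) ≈ 1.1869.
Single-dose peak C₀ = D/Vd = 1414/222 ≈ 6.369 mg/L.
Steady-state peak Cmax,ss = C₀·R ≈ 6.369 × 1.1869 ≈ 7.559 mg/L.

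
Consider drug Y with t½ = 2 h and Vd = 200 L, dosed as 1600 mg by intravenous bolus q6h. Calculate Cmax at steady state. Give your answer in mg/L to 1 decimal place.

9.1 mg/L

τ = 6 h = 3 half-lives, so f = (1/2)^3 = 0.125.
At steady state, R = 1/(1 − 0.125) = 8/7.
Single-dose peak C₀ = D/Vd = 1600/200 = 8 mg/L.
Steady-state peak Cmax,ss = C₀·R = 8 × 8/7 ≈ 9.143 mg/L.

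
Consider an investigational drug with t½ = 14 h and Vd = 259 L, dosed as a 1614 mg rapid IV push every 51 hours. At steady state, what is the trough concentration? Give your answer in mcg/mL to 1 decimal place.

k = ln2/t½ = ln2/14 ≈ 0.049511 h⁻¹; fraction remaining f = e^(−kτ) = e^(−0.049511×51) ≈ 0.0801.
At steady state, accumulation factor R = 1/(1 − e^(−kτ)) ≈ 1.0871.
Single-dose peak C₀ = D/Vd = 1614/259 ≈ 6.232 mcg/mL.
Cmax,ss = C₀/(1 − f) ≈ 6.232/0.9199 ≈ 6.775 mcg/mL.
One interval later, Cmin,ss = Cmax,ss·e^(−kτ) ≈ 6.775 × 0.0801 ≈ 0.543 mcg/mL.

0.5 mcg/mL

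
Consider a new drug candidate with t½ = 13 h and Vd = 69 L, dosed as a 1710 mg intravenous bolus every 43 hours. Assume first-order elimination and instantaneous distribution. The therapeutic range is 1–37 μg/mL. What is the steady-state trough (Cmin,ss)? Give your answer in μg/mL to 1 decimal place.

2.8 μg/mL

τ/t½ = 43/13 ≈ 3.3077, so fraction remaining f = (1/2)^(43/13) ≈ 0.1010.
Accumulation ratio R = 1/(1 − f) ≈ 1/0.8990 ≈ 1.1123.
Single-dose peak C₀ = D/Vd = 1710/69 ≈ 24.783 μg/mL.
Cmax,ss = C₀/(1 − f) ≈ 24.783/0.8990 ≈ 27.567 μg/mL.
One interval later, Cmin,ss = Cmax,ss·e^(−kτ) ≈ 27.567 × 0.1010 ≈ 2.784 μg/mL.
Trough 2.8 μg/mL vs MEC 1 μg/mL: adequate.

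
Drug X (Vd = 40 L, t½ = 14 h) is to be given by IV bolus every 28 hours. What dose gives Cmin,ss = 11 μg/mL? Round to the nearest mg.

1320 mg

τ/t½ = 28/14 ≈ 2, so f = (1/2)^(28/14) ≈ 0.250000.
Cmin,ss = (D/Vd)·f/(1−f), so D = Cmin,ss·Vd·(1−f)/f.
D = 11 × 40 × (1−f)/f ≈ 11 × 40 × 3.00000 ≈ 1320.00 mg.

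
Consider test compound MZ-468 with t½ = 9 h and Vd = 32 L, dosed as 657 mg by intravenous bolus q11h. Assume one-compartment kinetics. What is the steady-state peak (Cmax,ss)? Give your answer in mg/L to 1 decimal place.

35.9 mg/L

Over one 11-h interval, 11/9 ≈ 1.2222 half-lives elapse, leaving f ≈ 0.4286 of each dose.
At steady state, accumulation factor R = 1/(1 − e^(−kτ)) ≈ 1.7501.
Each bolus raises the concentration by D/Vd = 657/32 ≈ 20.531 mg/L.
Steady-state peak Cmax,ss = C₀·R ≈ 20.531 × 1.7501 ≈ 35.931 mg/L.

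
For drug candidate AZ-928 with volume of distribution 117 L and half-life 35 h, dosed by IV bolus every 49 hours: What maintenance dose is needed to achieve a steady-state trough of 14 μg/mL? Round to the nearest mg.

2685 mg

τ/t½ = 49/35 ≈ 1.4, so f = (1/2)^(49/35) ≈ 0.378929.
Cmin,ss = (D/Vd)·f/(1−f), so D = Cmin,ss·Vd·(1−f)/f.
D = 14 × 117 × (1−f)/f ≈ 14 × 117 × 1.63902 ≈ 2684.71 mg.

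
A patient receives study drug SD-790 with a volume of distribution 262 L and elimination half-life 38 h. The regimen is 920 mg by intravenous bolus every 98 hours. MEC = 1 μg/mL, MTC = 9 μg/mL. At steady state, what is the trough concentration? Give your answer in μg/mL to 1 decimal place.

0.7 μg/mL

τ/t½ = 98/38 ≈ 2.5789, so fraction remaining f = (1/2)^(98/38) ≈ 0.1674.
At steady state, accumulation factor R = 1/(1 − e^(−kτ)) ≈ 1.2011.
Each bolus raises the concentration by D/Vd = 920/262 ≈ 3.511 μg/mL.
Cmax,ss = C₀/(1 − f) ≈ 3.511/0.8326 ≈ 4.217 μg/mL.
One interval later, Cmin,ss = Cmax,ss·e^(−kτ) ≈ 4.217 × 0.1674 ≈ 0.706 μg/mL.
Trough 0.7 μg/mL vs MEC 1 μg/mL: subtherapeutic.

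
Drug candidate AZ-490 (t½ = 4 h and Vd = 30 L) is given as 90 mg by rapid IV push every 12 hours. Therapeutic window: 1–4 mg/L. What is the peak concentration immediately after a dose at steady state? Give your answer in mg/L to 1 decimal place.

3.4 mg/L

τ = 12 h = 3 half-lives, so f = (1/2)^3 = 0.125.
Accumulation ratio R = 1/(1 − f) = 1/0.875 = 8/7.
Single-dose peak C₀ = D/Vd = 90/30 = 3 mg/L.
Steady-state peak Cmax,ss = C₀·R = 3 × 8/7 ≈ 3.429 mg/L.
Peak 3.4 mg/L vs MTC 4 mg/L: below toxic threshold.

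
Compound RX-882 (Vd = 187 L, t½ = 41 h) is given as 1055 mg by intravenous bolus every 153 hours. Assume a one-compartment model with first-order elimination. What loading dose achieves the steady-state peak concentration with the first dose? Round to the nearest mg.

1141 mg

f = (1/2)^(153/41) ≈ 0.075274; accumulation ratio R = 1/(1−f) ≈ 1.08140.
Loading dose to hit Cmax,ss on first dose: D_load = D_maint·R ≈ 1055 × 1.08140 ≈ 1140.88 mg.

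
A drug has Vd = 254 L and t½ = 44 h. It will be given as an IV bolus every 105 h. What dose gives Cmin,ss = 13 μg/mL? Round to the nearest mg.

τ/t½ = 105/44 ≈ 2.3864, so f = (1/2)^(105/44) ≈ 0.191264.
Cmin,ss = (D/Vd)·f/(1−f), so D = Cmin,ss·Vd·(1−f)/f.
D = 13 × 254 × (1−f)/f ≈ 13 × 254 × 4.22838 ≈ 13962.11 mg.

13962 mg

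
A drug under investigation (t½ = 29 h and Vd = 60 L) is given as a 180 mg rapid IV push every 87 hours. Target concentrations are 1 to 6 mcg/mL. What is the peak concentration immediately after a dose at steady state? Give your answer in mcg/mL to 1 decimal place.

3.4 mcg/mL

τ = 87 h = 3 half-lives, so f = (1/2)^3 = 0.125.
At steady state, R = 1/(1 − 0.125) = 8/7.
Single-dose peak C₀ = D/Vd = 180/60 = 3 mcg/mL.
Steady-state peak Cmax,ss = C₀·R = 3 × 8/7 ≈ 3.429 mcg/mL.
Peak 3.4 mcg/mL vs MTC 6 mcg/mL: below toxic threshold.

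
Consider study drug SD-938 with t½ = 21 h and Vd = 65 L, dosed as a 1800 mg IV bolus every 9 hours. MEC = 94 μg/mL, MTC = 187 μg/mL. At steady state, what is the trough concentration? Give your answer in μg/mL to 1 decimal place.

k = ln2/t½ = ln2/21 ≈ 0.033007 h⁻¹; fraction remaining f = e^(−kτ) = e^(−0.033007×9) ≈ 0.7430.
Each bolus raises the concentration by D/Vd = 1800/65 ≈ 27.692 μg/mL.
Steady-state trough Cmin,ss = C₀·f/(1−f) ≈ 27.692 × 0.7430/0.2570 ≈ 80.059 μg/mL.
Trough 80.1 μg/mL vs MEC 94 μg/mL: subtherapeutic.

80.1 μg/mL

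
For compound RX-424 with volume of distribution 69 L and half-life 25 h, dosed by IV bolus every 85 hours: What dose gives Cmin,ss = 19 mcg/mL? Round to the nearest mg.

12528 mg

τ/t½ = 85/25 ≈ 3.4, so f = (1/2)^(85/25) ≈ 0.094732.
Cmin,ss = (D/Vd)·f/(1−f), so D = Cmin,ss·Vd·(1−f)/f.
D = 19 × 69 × (1−f)/f ≈ 19 × 69 × 9.55610 ≈ 12528.05 mg.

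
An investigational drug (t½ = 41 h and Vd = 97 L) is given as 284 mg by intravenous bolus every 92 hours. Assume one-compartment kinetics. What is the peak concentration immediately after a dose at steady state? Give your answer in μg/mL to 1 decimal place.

3.7 μg/mL

τ/t½ = 92/41 ≈ 2.2439, so fraction remaining f = (1/2)^(92/41) ≈ 0.2111.
Accumulation ratio R = 1/(1 − f) ≈ 1/0.7889 ≈ 1.2676.
Single-dose peak C₀ = D/Vd = 284/97 ≈ 2.928 μg/mL.
Steady-state peak Cmax,ss = C₀·R ≈ 2.928 × 1.2676 ≈ 3.712 μg/mL.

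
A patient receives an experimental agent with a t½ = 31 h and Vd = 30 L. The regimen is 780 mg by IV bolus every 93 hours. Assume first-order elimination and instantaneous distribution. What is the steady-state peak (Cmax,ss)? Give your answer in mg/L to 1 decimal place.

The dosing interval is 3 half-lives, so f = 2^(−3) = 0.125.
At steady state, R = 1/(1 − 0.125) = 8/7.
Single-dose peak C₀ = D/Vd = 780/30 = 26 mg/L.
Steady-state peak Cmax,ss = C₀·R = 26 × 8/7 ≈ 29.714 mg/L.

29.7 mg/L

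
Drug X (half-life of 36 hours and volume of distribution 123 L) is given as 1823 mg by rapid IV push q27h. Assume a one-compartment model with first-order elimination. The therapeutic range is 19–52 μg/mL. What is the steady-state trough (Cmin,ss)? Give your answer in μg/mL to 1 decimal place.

τ/t½ = 27/36 ≈ 0.75, so fraction remaining f = (1/2)^(27/36) ≈ 0.5946.
At steady state, accumulation factor R = 1/(1 − e^(−kτ)) ≈ 2.4667.
Single-dose peak C₀ = D/Vd = 1823/123 ≈ 14.821 μg/mL.
Steady-state peak Cmax,ss = C₀·R ≈ 14.821 × 2.4667 ≈ 36.559 μg/mL.
One interval later, Cmin,ss = Cmax,ss·e^(−kτ) ≈ 36.559 × 0.5946 ≈ 21.738 μg/mL.
Trough 21.7 μg/mL vs MEC 19 μg/mL: adequate.

21.7 μg/mL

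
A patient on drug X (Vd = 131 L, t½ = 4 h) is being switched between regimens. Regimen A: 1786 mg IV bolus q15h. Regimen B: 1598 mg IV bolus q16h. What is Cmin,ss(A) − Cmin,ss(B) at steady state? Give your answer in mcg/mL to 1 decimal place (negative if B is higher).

0.3 mcg/mL

Regimen A: f = (1/2)^(15/4) ≈ 0.0743; Cmin,ss = (1786/131)·f/(1−f) ≈ 1.094 mcg/mL.
Regimen B: f = (1/2)^(16/4) ≈ 0.0625; Cmin,ss = (1598/131)·f/(1−f) ≈ 0.813 mcg/mL.
Difference ≈ 1.094 − 0.813 ≈ 0.281 mcg/mL.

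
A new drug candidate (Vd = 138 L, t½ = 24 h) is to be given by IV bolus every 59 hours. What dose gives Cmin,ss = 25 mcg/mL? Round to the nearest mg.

15511 mg

τ/t½ = 59/24 ≈ 2.4583, so f = (1/2)^(59/24) ≈ 0.181957.
Cmin,ss = (D/Vd)·f/(1−f), so D = Cmin,ss·Vd·(1−f)/f.
D = 25 × 138 × (1−f)/f ≈ 25 × 138 × 4.49580 ≈ 15510.51 mg.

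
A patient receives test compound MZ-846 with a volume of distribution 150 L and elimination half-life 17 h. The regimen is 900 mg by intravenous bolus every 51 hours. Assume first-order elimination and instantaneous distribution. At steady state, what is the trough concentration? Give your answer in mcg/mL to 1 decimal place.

0.9 mcg/mL

The dosing interval is 3 half-lives, so f = 2^(−3) = 0.125.
At steady state, R = 1/(1 − 0.125) = 8/7.
Single-dose peak C₀ = D/Vd = 900/150 = 6 mcg/mL.
Steady-state peak Cmax,ss = C₀·R = 6 × 8/7 ≈ 6.857 mcg/mL.
Steady-state trough Cmin,ss = Cmax,ss·f ≈ 6.857 × 0.125 ≈ 0.857 mcg/mL.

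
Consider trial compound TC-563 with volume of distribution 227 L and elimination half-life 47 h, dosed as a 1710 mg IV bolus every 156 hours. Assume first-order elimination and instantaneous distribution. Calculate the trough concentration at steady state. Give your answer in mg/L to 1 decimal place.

k = ln2/t½ = ln2/47 ≈ 0.014748 h⁻¹; fraction remaining f = e^(−kτ) = e^(−0.014748×156) ≈ 0.1002.
At steady state, accumulation factor R = 1/(1 − e^(−kτ)) ≈ 1.1114.
Each bolus raises the concentration by D/Vd = 1710/227 ≈ 7.533 mg/L.
Cmax,ss = C₀/(1 − f) ≈ 7.533/0.8998 ≈ 8.372 mg/L.
Steady-state trough Cmin,ss = Cmax,ss·f ≈ 8.372 × 0.1002 ≈ 0.839 mg/L.

0.8 mg/L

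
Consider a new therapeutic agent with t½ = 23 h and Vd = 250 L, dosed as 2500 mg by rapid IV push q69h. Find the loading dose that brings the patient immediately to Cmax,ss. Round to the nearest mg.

f = (1/2)^(69/23) ≈ 0.125000; accumulation ratio R = 1/(1−f) ≈ 1.14286.
Loading dose to hit Cmax,ss on first dose: D_load = D_maint·R ≈ 2500 × 1.14286 ≈ 2857.15 mg.

2857 mg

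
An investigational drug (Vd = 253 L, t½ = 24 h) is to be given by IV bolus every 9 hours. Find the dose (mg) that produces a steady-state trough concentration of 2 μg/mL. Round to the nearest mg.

150 mg

τ/t½ = 9/24 ≈ 0.375, so f = (1/2)^(9/24) ≈ 0.771105.
Cmin,ss = (D/Vd)·f/(1−f), so D = Cmin,ss·Vd·(1−f)/f.
D = 2 × 253 × (1−f)/f ≈ 2 × 253 × 0.29684 ≈ 150.20 mg.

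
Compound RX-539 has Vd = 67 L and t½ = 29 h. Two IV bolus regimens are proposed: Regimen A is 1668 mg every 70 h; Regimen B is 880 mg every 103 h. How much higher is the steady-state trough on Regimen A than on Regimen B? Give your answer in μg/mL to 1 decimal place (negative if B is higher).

Regimen A: f = (1/2)^(70/29) ≈ 0.1877; Cmin,ss = (1668/67)·f/(1−f) ≈ 5.753 μg/mL.
Regimen B: f = (1/2)^(103/29) ≈ 0.0853; Cmin,ss = (880/67)·f/(1−f) ≈ 1.225 μg/mL.
Difference ≈ 5.753 − 1.225 ≈ 4.528 μg/mL.

4.5 μg/mL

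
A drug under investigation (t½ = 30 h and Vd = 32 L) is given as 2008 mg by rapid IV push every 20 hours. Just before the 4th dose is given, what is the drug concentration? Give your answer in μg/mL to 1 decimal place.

f = (1/2)^(τ/t½) = (1/2)^(20/30) ≈ 0.6300.
C₀ = D/Vd = 2008/32 ≈ 62.750 μg/mL.
Before the 4th dose, 3 doses have been given. Superposition: Cmin = C₀·(f + f² + … + f^3).
≈ 62.750 × (0.6300 + 0.3969 + 0.2500) ≈ 62.750 × 1.2769 ≈ 80.125 μg/mL.

80.1 μg/mL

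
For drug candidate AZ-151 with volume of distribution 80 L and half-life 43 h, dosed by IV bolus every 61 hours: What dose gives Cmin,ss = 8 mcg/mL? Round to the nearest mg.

1071 mg

τ/t½ = 61/43 ≈ 1.4186, so f = (1/2)^(61/43) ≈ 0.374074.
Cmin,ss = (D/Vd)·f/(1−f), so D = Cmin,ss·Vd·(1−f)/f.
D = 8 × 80 × (1−f)/f ≈ 8 × 80 × 1.67327 ≈ 1070.89 mg.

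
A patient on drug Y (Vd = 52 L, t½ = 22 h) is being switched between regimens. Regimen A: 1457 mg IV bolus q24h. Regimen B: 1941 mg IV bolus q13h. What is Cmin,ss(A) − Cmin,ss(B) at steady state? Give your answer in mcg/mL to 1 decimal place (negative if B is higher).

Regimen A: f = (1/2)^(24/22) ≈ 0.4695; Cmin,ss = (1457/52)·f/(1−f) ≈ 24.797 mcg/mL.
Regimen B: f = (1/2)^(13/22) ≈ 0.6639; Cmin,ss = (1941/52)·f/(1−f) ≈ 73.732 mcg/mL.
Difference ≈ 24.797 − 73.732 ≈ -48.935 mcg/mL.

-48.9 mcg/mL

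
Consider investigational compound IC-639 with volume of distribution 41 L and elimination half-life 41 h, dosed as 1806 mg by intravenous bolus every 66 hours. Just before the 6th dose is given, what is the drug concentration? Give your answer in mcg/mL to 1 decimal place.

f = (1/2)^(τ/t½) = (1/2)^(66/41) ≈ 0.3277.
C₀ = D/Vd = 1806/41 ≈ 44.049 mcg/mL.
Before the 6th dose, 5 doses have been given. Superposition: Cmin = C₀·(f + f² + … + f^5).
≈ 44.049 × (0.3277 + 0.1074 + 0.0352 + 0.0115 + 0.0038) ≈ 44.049 × 0.4856 ≈ 21.390 mcg/mL.

21.4 mcg/mL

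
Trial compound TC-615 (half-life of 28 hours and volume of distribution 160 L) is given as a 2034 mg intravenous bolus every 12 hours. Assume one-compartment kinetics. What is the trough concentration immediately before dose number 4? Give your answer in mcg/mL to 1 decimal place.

21.7 mcg/mL

f = (1/2)^(τ/t½) = (1/2)^(12/28) ≈ 0.7430.
C₀ = D/Vd = 2034/160 ≈ 12.713 mcg/mL.
Before the 4th dose, 3 doses have been given. Superposition: Cmin = C₀·(f + f² + … + f^3).
≈ 12.713 × (0.7430 + 0.5520 + 0.4102) ≈ 12.713 × 1.7052 ≈ 21.678 mcg/mL.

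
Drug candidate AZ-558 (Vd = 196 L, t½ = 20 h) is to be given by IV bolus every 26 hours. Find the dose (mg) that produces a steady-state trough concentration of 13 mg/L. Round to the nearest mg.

3726 mg

τ/t½ = 26/20 ≈ 1.3, so f = (1/2)^(26/20) ≈ 0.406126.
Cmin,ss = (D/Vd)·f/(1−f), so D = Cmin,ss·Vd·(1−f)/f.
D = 13 × 196 × (1−f)/f ≈ 13 × 196 × 1.46229 ≈ 3725.91 mg.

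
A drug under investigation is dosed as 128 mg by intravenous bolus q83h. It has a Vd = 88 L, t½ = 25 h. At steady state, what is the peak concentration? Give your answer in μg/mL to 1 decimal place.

1.6 μg/mL

τ/t½ = 83/25 ≈ 3.32, so fraction remaining f = (1/2)^(83/25) ≈ 0.1001.
Accumulation ratio R = 1/(1 − f) ≈ 1/0.8999 ≈ 1.1112.
Single-dose peak C₀ = D/Vd = 128/88 ≈ 1.455 μg/mL.
Steady-state peak Cmax,ss = C₀·R ≈ 1.455 × 1.1112 ≈ 1.617 μg/mL.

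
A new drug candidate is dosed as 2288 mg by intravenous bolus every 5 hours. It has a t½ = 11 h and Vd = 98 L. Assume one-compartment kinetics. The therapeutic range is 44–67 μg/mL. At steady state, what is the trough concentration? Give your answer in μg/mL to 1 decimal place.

63.0 μg/mL

Over one 5-h interval, 5/11 ≈ 0.45455 half-lives elapse, leaving f ≈ 0.7297 of each dose.
At steady state, accumulation factor R = 1/(1 − e^(−kτ)) ≈ 3.6996.
Single-dose peak C₀ = D/Vd = 2288/98 ≈ 23.347 μg/mL.
Cmax,ss = C₀/(1 − f) ≈ 23.347/0.2703 ≈ 86.374 μg/mL.
One interval later, Cmin,ss = Cmax,ss·e^(−kτ) ≈ 86.374 × 0.7297 ≈ 63.027 μg/mL.
Trough 63.0 μg/mL vs MEC 44 μg/mL: adequate.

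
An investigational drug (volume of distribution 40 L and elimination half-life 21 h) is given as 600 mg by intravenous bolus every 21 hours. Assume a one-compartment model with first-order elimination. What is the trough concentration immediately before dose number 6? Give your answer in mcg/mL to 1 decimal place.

14.5 mcg/mL

f = (1/2)^(τ/t½) = (1/2)^(21/21) ≈ 0.5000.
C₀ = D/Vd = 600/40 ≈ 15.000 mcg/mL.
Before the 6th dose, 5 doses have been given. Superposition: Cmin = C₀·(f + f² + … + f^5).
≈ 15.000 × (0.5000 + 0.2500 + 0.1250 + 0.0625 + 0.0313) ≈ 15.000 × 0.9688 ≈ 14.532 mcg/mL.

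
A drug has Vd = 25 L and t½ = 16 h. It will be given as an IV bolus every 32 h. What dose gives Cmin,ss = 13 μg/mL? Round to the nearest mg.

τ/t½ = 32/16 ≈ 2, so f = (1/2)^(32/16) ≈ 0.250000.
Cmin,ss = (D/Vd)·f/(1−f), so D = Cmin,ss·Vd·(1−f)/f.
D = 13 × 25 × (1−f)/f ≈ 13 × 25 × 3.00000 ≈ 975.00 mg.

975 mg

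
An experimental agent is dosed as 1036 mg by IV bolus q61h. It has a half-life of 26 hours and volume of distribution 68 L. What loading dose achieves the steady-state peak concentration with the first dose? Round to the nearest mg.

f = (1/2)^(61/26) ≈ 0.196670; accumulation ratio R = 1/(1−f) ≈ 1.24482.
Loading dose to hit Cmax,ss on first dose: D_load = D_maint·R ≈ 1036 × 1.24482 ≈ 1289.63 mg.

1290 mg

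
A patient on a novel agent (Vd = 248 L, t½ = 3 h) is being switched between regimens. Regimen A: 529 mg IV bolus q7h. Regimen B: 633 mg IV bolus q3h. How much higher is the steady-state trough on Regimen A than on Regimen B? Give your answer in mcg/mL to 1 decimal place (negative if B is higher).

Regimen A: f = (1/2)^(7/3) ≈ 0.1984; Cmin,ss = (529/248)·f/(1−f) ≈ 0.528 mcg/mL.
Regimen B: f = (1/2)^(3/3) ≈ 0.5000; Cmin,ss = (633/248)·f/(1−f) ≈ 2.552 mcg/mL.
Difference ≈ 0.528 − 2.552 ≈ -2.024 mcg/mL.

-2.0 mcg/mL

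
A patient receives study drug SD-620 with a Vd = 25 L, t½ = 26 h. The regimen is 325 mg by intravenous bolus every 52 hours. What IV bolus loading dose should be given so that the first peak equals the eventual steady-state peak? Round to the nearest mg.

f = (1/2)^(52/26) ≈ 0.250000; accumulation ratio R = 1/(1−f) ≈ 1.33333.
Loading dose to hit Cmax,ss on first dose: D_load = D_maint·R ≈ 325 × 1.33333 ≈ 433.33 mg.

433 mg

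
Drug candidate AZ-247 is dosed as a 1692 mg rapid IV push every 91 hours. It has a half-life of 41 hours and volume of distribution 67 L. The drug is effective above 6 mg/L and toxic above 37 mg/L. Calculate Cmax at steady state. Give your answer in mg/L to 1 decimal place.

32.2 mg/L

τ/t½ = 91/41 ≈ 2.2195, so fraction remaining f = (1/2)^(91/41) ≈ 0.2147.
Accumulation ratio R = 1/(1 − f) ≈ 1/0.7853 ≈ 1.2734.
Single-dose peak C₀ = D/Vd = 1692/67 ≈ 25.254 mg/L.
Steady-state peak Cmax,ss = C₀·R ≈ 25.254 × 1.2734 ≈ 32.158 mg/L.
Peak 32.2 mg/L vs MTC 37 mg/L: below toxic threshold.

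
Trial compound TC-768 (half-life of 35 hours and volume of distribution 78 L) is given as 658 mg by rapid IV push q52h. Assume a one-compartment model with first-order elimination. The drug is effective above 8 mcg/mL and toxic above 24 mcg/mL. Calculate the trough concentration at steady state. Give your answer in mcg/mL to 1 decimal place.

4.7 mcg/mL

τ/t½ = 52/35 ≈ 1.4857, so fraction remaining f = (1/2)^(52/35) ≈ 0.3571.
Accumulation ratio R = 1/(1 − f) ≈ 1/0.6429 ≈ 1.5555.
Single-dose peak C₀ = D/Vd = 658/78 ≈ 8.436 mcg/mL.
Cmax,ss = C₀/(1 − f) ≈ 8.436/0.6429 ≈ 13.122 mcg/mL.
Steady-state trough Cmin,ss = Cmax,ss·f ≈ 13.122 × 0.3571 ≈ 4.686 mcg/mL.
Trough 4.7 mcg/mL vs MEC 8 mcg/mL: subtherapeutic.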